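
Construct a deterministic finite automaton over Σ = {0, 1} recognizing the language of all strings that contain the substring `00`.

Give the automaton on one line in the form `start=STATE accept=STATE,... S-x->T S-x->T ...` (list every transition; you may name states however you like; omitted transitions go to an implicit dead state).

Track how much of `00` has been matched so far: state S0 is no progress, S2 is the absorbing accept state reached once `00` has occurred. Intermediate states record partial matches; on a mismatch, fall back to the longest reusable overlap.
3 states suffice.
        0   1  
>  S0   S1  S0 
   S1   S2  S0 
 * S2   S2  S2 
(> = start, * = accepting)

start=S0 accept=S2 S0-0->S1 S0-1->S0 S1-0->S2 S1-1->S0 S2-0->S2 S2-1->S2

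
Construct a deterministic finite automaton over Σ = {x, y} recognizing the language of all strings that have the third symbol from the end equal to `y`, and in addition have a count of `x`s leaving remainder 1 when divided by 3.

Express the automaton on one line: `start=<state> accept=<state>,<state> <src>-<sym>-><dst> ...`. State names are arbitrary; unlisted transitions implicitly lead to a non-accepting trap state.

Build one automaton per condition and run them in lockstep. The first has 15 states tracking the last 3 symbols read; the second has 3 states tracking the count of `x`s modulo 3. A product state is a pair (one from each), accepting exactly when both do. After merging equivalent states the machine shrinks.
14 states suffice.
          x    y  
>  q0     q1   q2 
   q1     q3   q4 
   q2     q5   q6 
   q3     q0   q7 
   q4     q3   q8 
   q5     q3   q9 
   q6    q10   q6 
   q7    q11   q7 
   q8     q3  q12 
 * q9     q3   q8 
 * q10    q3   q9 
   q11   q13   q2 
 * q12    q3  q12 
 * q13    q3   q4 
(> = start, * = accepting)

start=q0 accept=q9,q10,q12,q13 q0-x->q1 q0-y->q2 q1-x->q3 q1-y->q4 q2-x->q5 q2-y->q6 q3-x->q0 q3-y->q7 q4-x->q3 q4-y->q8 q5-x->q3 q5-y->q9 q6-x->q10 q6-y->q6 q7-x->q11 q7-y->q7 q8-x->q3 q8-y->q12 q9-x->q3 q9-y->q8 q10-x->q3 q10-y->q9 q11-x->q13 q11-y->q2 q12-x->q3 q12-y->q12 q13-x->q3 q13-y->q4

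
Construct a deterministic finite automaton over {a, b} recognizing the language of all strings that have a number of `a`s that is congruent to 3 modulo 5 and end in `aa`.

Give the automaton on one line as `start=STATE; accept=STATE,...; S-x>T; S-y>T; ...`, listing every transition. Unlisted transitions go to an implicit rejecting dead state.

start=S0; accept=S3; S0-a>S1; S0-b>S0; S1-a>S2; S1-b>S1; S2-a>S3; S2-b>S4; S3-a>S5; S3-b>S6; S4-a>S6; S4-b>S4; S5-a>S0; S5-b>S5; S6-a>S5; S6-b>S6

Handle the two conditions separately and then intersect. One (5 states) tracks the count of `a`s modulo 5; the other (3 states) tracks how much of the suffix `aa` has currently been matched. Each combined state is a pair, one component from each; accept when both components accept. After merging equivalent states the machine shrinks.
        a   b  
>  S0   S1  S0 
   S1   S2  S1 
   S2   S3  S4 
 * S3   S5  S6 
   S4   S6  S4 
   S5   S0  S5 
   S6   S5  S6 
(> = start, * = accepting)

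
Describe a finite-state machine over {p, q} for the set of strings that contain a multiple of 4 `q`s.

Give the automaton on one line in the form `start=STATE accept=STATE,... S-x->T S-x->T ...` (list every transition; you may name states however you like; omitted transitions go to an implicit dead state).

Keep the running count of `q`s modulo 4: each `q` advances along the cycle s0 → s1 → s2 → s3 → s0 while other symbols loop. Accept at s0.
        p   q  
>* s0   s0  s1 
   s1   s1  s2 
   s2   s2  s3 
   s3   s3  s0 
(> = start, * = accepting)

start=s0 accept=s0 s0-p->s0 s0-q->s1 s1-p->s1 s1-q->s2 s2-p->s2 s2-q->s3 s3-p->s3 s3-q->s0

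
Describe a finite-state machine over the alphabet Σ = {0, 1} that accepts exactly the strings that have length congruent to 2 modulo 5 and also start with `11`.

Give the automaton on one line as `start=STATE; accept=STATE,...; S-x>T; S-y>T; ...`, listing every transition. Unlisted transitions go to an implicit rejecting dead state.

start=s0; accept=s4; s0-0>s1; s0-1>s2; s1-0>s3; s1-1>s3; s2-0>s3; s2-1>s4; s3-0>s5; s3-1>s5; s4-0>s6; s4-1>s6; s5-0>s7; s5-1>s7; s6-0>s8; s6-1>s8; s7-0>s9; s7-1>s9; s8-0>s10; s8-1>s10; s9-0>s1; s9-1>s1; s10-0>s11; s10-1>s11; s11-0>s4; s11-1>s4

Build one automaton per condition and run them in lockstep. The first has 5 states tracking the input length modulo 5; the second has 4 states tracking whether the input so far still matches the prefix `11`. A product state is a pair (one from each), accepting exactly when both do.
          0    1  
>  s0     s1   s2 
   s1     s3   s3 
   s2     s3   s4 
   s3     s5   s5 
 * s4     s6   s6 
   s5     s7   s7 
   s6     s8   s8 
   s7     s9   s9 
   s8    s10  s10 
   s9     s1   s1 
   s10   s11  s11 
   s11    s4   s4 
(> = start, * = accepting)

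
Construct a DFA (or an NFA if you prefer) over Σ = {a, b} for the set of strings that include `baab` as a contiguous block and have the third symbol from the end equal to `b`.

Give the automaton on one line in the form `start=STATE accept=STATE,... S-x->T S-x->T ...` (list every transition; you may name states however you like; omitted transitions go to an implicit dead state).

start=q0 accept=q18,q19,q20,q21 q0-a->q1 q0-b->q2 q1-a->q3 q1-b->q4 q2-a->q5 q2-b->q6 q3-a->q7 q3-b->q8 q4-a->q9 q4-b->q10 q5-a->q11 q5-b->q12 q6-a->q13 q6-b->q14 q7-a->q7 q7-b->q8 q8-a->q9 q8-b->q10 q9-a->q11 q9-b->q12 q10-a->q13 q10-b->q14 q11-a->q7 q11-b->q15 q12-a->q9 q12-b->q10 q13-a->q11 q13-b->q12 q14-a->q13 q14-b->q14 q15-a->q16 q15-b->q17 q16-a->q18 q16-b->q19 q17-a->q20 q17-b->q21 q18-a->q22 q18-b->q15 q19-a->q16 q19-b->q17 q20-a->q18 q20-b->q19 q21-a->q20 q21-b->q21 q22-a->q22 q22-b->q15

Handle the two conditions separately and then intersect. The first has 5 states tracking whether and how much of `baab` has been seen; the second has 15 states tracking the last 3 symbols read. A product state is a pair (one from each), accepting exactly when both do.
A 23-state machine:
          a    b  
>  q0     q1   q2 
   q1     q3   q4 
   q2     q5   q6 
   q3     q7   q8 
   q4     q9  q10 
   q5    q11  q12 
   q6    q13  q14 
   q7     q7   q8 
   q8     q9  q10 
   q9    q11  q12 
   q10   q13  q14 
   q11    q7  q15 
   q12    q9  q10 
   q13   q11  q12 
   q14   q13  q14 
   q15   q16  q17 
   q16   q18  q19 
   q17   q20  q21 
 * q18   q22  q15 
 * q19   q16  q17 
 * q20   q18  q19 
 * q21   q20  q21 
   q22   q22  q15 
(> = start, * = accepting)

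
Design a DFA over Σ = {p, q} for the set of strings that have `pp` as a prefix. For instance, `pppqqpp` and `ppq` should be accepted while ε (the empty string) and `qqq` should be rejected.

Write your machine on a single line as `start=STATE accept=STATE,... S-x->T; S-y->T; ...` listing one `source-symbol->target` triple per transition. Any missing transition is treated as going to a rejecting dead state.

Check the first 2 symbols one by one: s0 through s1 record how many have matched `pp` so far; any wrong symbol goes to the dead state s3. After all 2 match we enter the accepting sink s2.
        p   q  
>  s0   s1  s3 
   s1   s2  s3 
 * s2   s2  s2 
   s3   s3  s3 
(> = start, * = accepting)

start=s0; accept=s2; s0-p->s1; s0-q->s3; s1-p->s2; s1-q->s3; s2-p->s2; s2-q->s2; s3-p->s3; s3-q->s3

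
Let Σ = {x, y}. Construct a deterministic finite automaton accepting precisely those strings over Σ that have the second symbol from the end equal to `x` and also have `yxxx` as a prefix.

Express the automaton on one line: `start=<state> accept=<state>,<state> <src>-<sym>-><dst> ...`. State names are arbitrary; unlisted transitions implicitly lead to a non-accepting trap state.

Run two small machines in parallel and take their product. One (7 states) tracks the last 2 symbols read; the other (6 states) tracks whether the input so far still matches the prefix `yxxx`. Each combined state is a pair, one component from each; accept when both components accept. Minimizing collapses redundant product states.
A 9-state machine:
        x   y  
>  q0   q1  q2 
   q1   q1  q1 
   q2   q3  q1 
   q3   q4  q1 
   q4   q5  q1 
 * q5   q5  q6 
 * q6   q7  q8 
   q7   q5  q6 
   q8   q7  q8 
(> = start, * = accepting)

start=q0 accept=q5,q6 q0-x->q1 q0-y->q2 q1-x->q1 q1-y->q1 q2-x->q3 q2-y->q1 q3-x->q4 q3-y->q1 q4-x->q5 q4-y->q1 q5-x->q5 q5-y->q6 q6-x->q7 q6-y->q8 q7-x->q5 q7-y->q6 q8-x->q7 q8-y->q8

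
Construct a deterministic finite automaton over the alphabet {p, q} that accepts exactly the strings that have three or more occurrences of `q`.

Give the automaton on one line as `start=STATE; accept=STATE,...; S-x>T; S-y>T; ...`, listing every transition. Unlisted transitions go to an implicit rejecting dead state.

start=A; accept=D,E; A-p>A; A-q>B; B-p>B; B-q>C; C-p>C; C-q>D; D-p>D; D-q>E; E-p>E; E-q>E

Count `q`s, saturating at 4: states A through D mean 0 through 3 `q`s seen; E means more than 3. Each `q` increments (capped at E); other symbols loop. Accept from {D, E}.
A 5-state machine:
       p  q 
>  A   A  B 
   B   B  C 
   C   C  D 
 * D   D  E 
 * E   E  E 
(> = start, * = accepting)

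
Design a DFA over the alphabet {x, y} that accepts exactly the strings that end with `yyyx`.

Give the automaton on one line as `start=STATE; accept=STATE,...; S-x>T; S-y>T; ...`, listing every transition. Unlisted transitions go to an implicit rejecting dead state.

start=A; accept=E; A-x>A; A-y>B; B-x>A; B-y>C; C-x>A; C-y>D; D-x>E; D-y>D; E-x>A; E-y>B

Let each state record the length of the longest suffix of the input read so far that is also a prefix of `yyyx`. B means the last symbol is `y`; C means the last 2 symbols are `yy`; D means the last 3 symbols are `yyy`; E means the last 4 symbols are `yyyx`. Accept only at E, where the string currently ends in `yyyx`.
With 5 states:
       x  y 
>  A   A  B 
   B   A  C 
   C   A  D 
   D   E  D 
 * E   A  B 
(> = start, * = accepting)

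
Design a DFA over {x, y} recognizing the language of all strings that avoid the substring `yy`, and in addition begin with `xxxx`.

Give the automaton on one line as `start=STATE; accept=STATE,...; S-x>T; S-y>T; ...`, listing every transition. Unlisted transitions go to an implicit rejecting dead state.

start=q0; accept=q5,q6; q0-x>q1; q0-y>q2; q1-x>q3; q1-y>q2; q2-x>q2; q2-y>q2; q3-x>q4; q3-y>q2; q4-x>q5; q4-y>q2; q5-x>q5; q5-y>q6; q6-x>q5; q6-y>q2

Run two small machines in parallel and take their product. One (3 states) tracks partial matches of the forbidden pattern `yy`; the other (6 states) tracks whether the input so far still matches the prefix `xxxx`. Each combined state is a pair, one component from each; accept when both components accept. Minimizing collapses redundant product states.
7 states suffice.
        x   y  
>  q0   q1  q2 
   q1   q3  q2 
   q2   q2  q2 
   q3   q4  q2 
   q4   q5  q2 
 * q5   q5  q6 
 * q6   q5  q2 
(> = start, * = accepting)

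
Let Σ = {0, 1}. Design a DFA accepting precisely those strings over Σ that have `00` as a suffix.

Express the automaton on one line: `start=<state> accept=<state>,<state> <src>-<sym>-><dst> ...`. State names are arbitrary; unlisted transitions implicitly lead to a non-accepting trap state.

Let each state record the length of the longest suffix of the input read so far that is also a prefix of `00`. q1 means the last symbol is `0`; q2 means the last 2 symbols are `00`. Accept only at q2, where the string currently ends in `00`.
With 3 states:
        0   1  
>  q0   q1  q0 
   q1   q2  q0 
 * q2   q2  q0 
(> = start, * = accepting)

start=q0 accept=q2 q0-0->q1 q0-1->q0 q1-0->q2 q1-1->q0 q2-0->q2 q2-1->q0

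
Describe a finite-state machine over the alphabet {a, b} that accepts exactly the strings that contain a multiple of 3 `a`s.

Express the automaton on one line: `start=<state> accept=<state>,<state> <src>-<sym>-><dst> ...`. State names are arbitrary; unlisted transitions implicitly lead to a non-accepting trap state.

start=q0 accept=q0 q0-a->q1 q0-b->q0 q1-a->q2 q1-b->q1 q2-a->q0 q2-b->q2

Keep the running count of `a`s modulo 3: each `a` advances along the cycle q0 → q1 → q2 → q0 while other symbols loop. Accept at q0.
With 3 states:
        a   b  
>* q0   q1  q0 
   q1   q2  q1 
   q2   q0  q2 
(> = start, * = accepting)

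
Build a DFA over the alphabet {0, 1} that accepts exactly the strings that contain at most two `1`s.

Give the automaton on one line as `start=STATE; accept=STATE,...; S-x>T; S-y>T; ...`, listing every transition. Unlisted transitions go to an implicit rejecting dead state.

start=s0; accept=s0,s1,s2; s0-0>s0; s0-1>s1; s1-0>s1; s1-1>s2; s2-0>s2; s2-1>s3; s3-0>s3; s3-1>s3

Count `1`s, saturating at 3: states s0 through s2 mean 0 through 2 `1`s seen; s3 means more than 2. Each `1` increments (capped at s3); other symbols loop. Accept from {s0, s1, s2}.
        0   1  
>* s0   s0  s1 
 * s1   s1  s2 
 * s2   s2  s3 
   s3   s3  s3 
(> = start, * = accepting)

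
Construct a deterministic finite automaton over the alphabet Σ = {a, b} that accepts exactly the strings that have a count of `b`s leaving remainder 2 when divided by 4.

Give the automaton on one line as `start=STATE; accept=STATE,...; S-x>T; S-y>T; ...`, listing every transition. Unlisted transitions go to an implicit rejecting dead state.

The only thing that matters is how many `b`s have appeared, reduced mod 4. Use one state per residue: q0 for 0, …, q3 for 3. Reading `b` moves to the next residue; anything else stays put. q2 is accepting.
A 4-state machine:
        a   b  
>  q0   q0  q1 
   q1   q1  q2 
 * q2   q2  q3 
   q3   q3  q0 
(> = start, * = accepting)

start=q0; accept=q2; q0-a>q0; q0-b>q1; q1-a>q1; q1-b>q2; q2-a>q2; q2-b>q3; q3-a>q3; q3-b>q0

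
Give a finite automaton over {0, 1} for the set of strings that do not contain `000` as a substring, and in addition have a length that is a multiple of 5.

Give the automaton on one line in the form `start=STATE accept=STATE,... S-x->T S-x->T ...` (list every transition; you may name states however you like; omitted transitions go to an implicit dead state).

Run two small machines in parallel and take their product. The first has 4 states tracking partial matches of the forbidden pattern `000`; the second has 5 states tracking the input length modulo 5. A product state is a pair (one from each), accepting exactly when both do.
A 20-state machine:
       0  1 
>* A   B  C 
   B   D  E 
   C   F  E 
   D   G  H 
   E   I  H 
   F   J  H 
   G   K  K 
   H   L  M 
   I   N  M 
   J   K  M 
   K   O  O 
   L   P  A 
   M   Q  A 
   N   O  A 
   O   R  R 
 * P   R  C 
 * Q   S  C 
   R   T  T 
   S   T  E 
   T   G  G 
(> = start, * = accepting)

start=A accept=A,P,Q A-0->B A-1->C B-0->D B-1->E C-0->F C-1->E D-0->G D-1->H E-0->I E-1->H F-0->J F-1->H G-0->K G-1->K H-0->L H-1->M I-0->N I-1->M J-0->K J-1->M K-0->O K-1->O L-0->P L-1->A M-0->Q M-1->A N-0->O N-1->A O-0->R O-1->R P-0->R P-1->C Q-0->S Q-1->C R-0->T R-1->T S-0->T S-1->E T-0->G T-1->G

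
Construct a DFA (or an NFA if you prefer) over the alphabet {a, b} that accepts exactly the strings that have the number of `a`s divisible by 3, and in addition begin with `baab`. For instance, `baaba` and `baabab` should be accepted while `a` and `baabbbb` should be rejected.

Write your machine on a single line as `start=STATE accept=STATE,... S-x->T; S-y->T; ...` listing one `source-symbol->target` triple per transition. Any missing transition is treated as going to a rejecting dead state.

start=q0; accept=q6; q0-a->q1; q0-b->q2; q1-a->q1; q1-b->q1; q2-a->q3; q2-b->q1; q3-a->q4; q3-b->q1; q4-a->q1; q4-b->q5; q5-a->q6; q5-b->q5; q6-a->q7; q6-b->q6; q7-a->q5; q7-b->q7

Build one automaton per condition and run them in lockstep. One (3 states) tracks the count of `a`s modulo 3; the other (6 states) tracks whether the input so far still matches the prefix `baab`. Each combined state is a pair, one component from each; accept when both components accept. Minimizing collapses redundant product states.
        a   b  
>  q0   q1  q2 
   q1   q1  q1 
   q2   q3  q1 
   q3   q4  q1 
   q4   q1  q5 
   q5   q6  q5 
 * q6   q7  q6 
   q7   q5  q7 
(> = start, * = accepting)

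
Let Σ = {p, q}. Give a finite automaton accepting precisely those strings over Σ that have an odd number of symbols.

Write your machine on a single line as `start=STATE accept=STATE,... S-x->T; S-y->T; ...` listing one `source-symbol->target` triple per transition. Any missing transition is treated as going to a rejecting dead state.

start=A; accept=B; A-p->B; A-q->B; B-p->A; B-q->A

Only the length mod 2 matters, so use a 2-cycle: from any state, every input symbol moves to the next state, wrapping B back to A. Mark B accepting.
       p  q 
>  A   B  B 
 * B   A  A 
(> = start, * = accepting)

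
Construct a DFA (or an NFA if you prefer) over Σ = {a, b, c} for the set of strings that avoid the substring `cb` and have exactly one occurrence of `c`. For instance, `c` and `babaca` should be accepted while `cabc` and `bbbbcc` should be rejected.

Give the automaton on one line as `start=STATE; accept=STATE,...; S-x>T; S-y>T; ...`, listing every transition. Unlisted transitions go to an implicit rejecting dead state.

start=q0; accept=q1,q2; q0-a>q0; q0-b>q0; q0-c>q1; q1-a>q2; q1-b>q3; q1-c>q3; q2-a>q2; q2-b>q2; q2-c>q3; q3-a>q3; q3-b>q3; q3-c>q3

Build one automaton per condition and run them in lockstep. One (3 states) tracks partial matches of the forbidden pattern `cb`; the other (3 states) tracks the count of `c`s, saturating at 2. Each combined state is a pair, one component from each; accept when both components accept. Equivalent product states are then merged.
4 states suffice.
        a   b   c  
>  q0   q0  q0  q1 
 * q1   q2  q3  q3 
 * q2   q2  q2  q3 
   q3   q3  q3  q3 
(> = start, * = accepting)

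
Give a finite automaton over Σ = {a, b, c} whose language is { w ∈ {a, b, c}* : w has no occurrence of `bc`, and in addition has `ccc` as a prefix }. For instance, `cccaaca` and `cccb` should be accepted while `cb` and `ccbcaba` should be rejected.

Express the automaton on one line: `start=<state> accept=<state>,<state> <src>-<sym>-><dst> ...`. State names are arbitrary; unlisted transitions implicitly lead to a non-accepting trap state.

start=s0 accept=s4,s5 s0-a->s1 s0-b->s1 s0-c->s2 s1-a->s1 s1-b->s1 s1-c->s1 s2-a->s1 s2-b->s1 s2-c->s3 s3-a->s1 s3-b->s1 s3-c->s4 s4-a->s4 s4-b->s5 s4-c->s4 s5-a->s4 s5-b->s5 s5-c->s1

Handle the two conditions separately and then intersect. One (3 states) tracks partial matches of the forbidden pattern `bc`; the other (5 states) tracks whether the input so far still matches the prefix `ccc`. Each combined state is a pair, one component from each; accept when both components accept. Minimizing collapses redundant product states.
With 6 states:
        a   b   c  
>  s0   s1  s1  s2 
   s1   s1  s1  s1 
   s2   s1  s1  s3 
   s3   s1  s1  s4 
 * s4   s4  s5  s4 
 * s5   s4  s5  s1 
(> = start, * = accepting)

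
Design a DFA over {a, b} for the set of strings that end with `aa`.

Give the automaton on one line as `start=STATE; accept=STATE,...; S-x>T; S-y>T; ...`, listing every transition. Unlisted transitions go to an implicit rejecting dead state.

start=s0; accept=s2; s0-a>s1; s0-b>s0; s1-a>s2; s1-b>s0; s2-a>s2; s2-b>s0

Remember how much of `aa` the current input suffix matches. State s0 means no match yet; s1 means the last symbol is `a`; s2 means the last 2 symbols are `aa`. Only s2 accepts. On a mismatch, fall back to the longest proper suffix that is still a prefix of `aa`.
A 3-state machine:
        a   b  
>  s0   s1  s0 
   s1   s2  s0 
 * s2   s2  s0 
(> = start, * = accepting)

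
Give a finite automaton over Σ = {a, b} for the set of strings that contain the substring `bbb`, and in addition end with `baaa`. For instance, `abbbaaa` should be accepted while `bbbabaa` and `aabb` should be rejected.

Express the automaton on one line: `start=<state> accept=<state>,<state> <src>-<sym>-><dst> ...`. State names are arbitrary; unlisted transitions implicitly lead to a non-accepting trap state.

start=q0 accept=q6 q0-a->q0 q0-b->q1 q1-a->q0 q1-b->q2 q2-a->q0 q2-b->q3 q3-a->q4 q3-b->q3 q4-a->q5 q4-b->q3 q5-a->q6 q5-b->q3 q6-a->q7 q6-b->q3 q7-a->q7 q7-b->q3

Handle the two conditions separately and then intersect. One (4 states) tracks whether and how much of `bbb` has been seen; the other (5 states) tracks how much of the suffix `baaa` has currently been matched. Each combined state is a pair, one component from each; accept when both components accept. Equivalent product states are then merged.
An 8-state machine:
        a   b  
>  q0   q0  q1 
   q1   q0  q2 
   q2   q0  q3 
   q3   q4  q3 
   q4   q5  q3 
   q5   q6  q3 
 * q6   q7  q3 
   q7   q7  q3 
(> = start, * = accepting)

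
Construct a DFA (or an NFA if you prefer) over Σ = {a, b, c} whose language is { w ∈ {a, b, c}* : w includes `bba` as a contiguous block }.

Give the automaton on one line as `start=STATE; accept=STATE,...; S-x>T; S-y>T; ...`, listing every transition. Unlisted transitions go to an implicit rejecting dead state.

start=S0; accept=S3; S0-a>S0; S0-b>S1; S0-c>S0; S1-a>S0; S1-b>S2; S1-c>S0; S2-a>S3; S2-b>S2; S2-c>S0; S3-a>S3; S3-b>S3; S3-c>S3

Track how much of `bba` has been matched so far: state S0 is no progress, S3 is the absorbing accept state reached once `bba` has occurred. Intermediate states record partial matches; on a mismatch, fall back to the longest reusable overlap.
        a   b   c  
>  S0   S0  S1  S0 
   S1   S0  S2  S0 
   S2   S3  S2  S0 
 * S3   S3  S3  S3 
(> = start, * = accepting)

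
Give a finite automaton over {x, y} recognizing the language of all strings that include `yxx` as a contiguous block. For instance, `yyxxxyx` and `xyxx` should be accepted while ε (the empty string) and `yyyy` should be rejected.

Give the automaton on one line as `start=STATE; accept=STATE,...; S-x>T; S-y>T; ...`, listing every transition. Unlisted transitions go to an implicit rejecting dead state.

start=s0; accept=s3; s0-x>s0; s0-y>s1; s1-x>s2; s1-y>s1; s2-x>s3; s2-y>s1; s3-x>s3; s3-y>s3

States s0..s2 record the length of the longest prefix of `yxx` that matches the current input suffix. Reaching s3 means `yxx` has been seen, and we stay there forever. Accept from s3.
4 states suffice.
        x   y  
>  s0   s0  s1 
   s1   s2  s1 
   s2   s3  s1 
 * s3   s3  s3 
(> = start, * = accepting)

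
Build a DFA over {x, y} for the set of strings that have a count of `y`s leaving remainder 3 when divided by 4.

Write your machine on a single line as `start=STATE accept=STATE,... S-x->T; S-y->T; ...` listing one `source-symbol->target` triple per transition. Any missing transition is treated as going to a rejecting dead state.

start=S0; accept=S3; S0-x->S0; S0-y->S1; S1-x->S1; S1-y->S2; S2-x->S2; S2-y->S3; S3-x->S3; S3-y->S0

Keep the running count of `y`s modulo 4: each `y` advances along the cycle S0 → S1 → S2 → S3 → S0 while other symbols loop. Accept at S3.
With 4 states:
        x   y  
>  S0   S0  S1 
   S1   S1  S2 
   S2   S2  S3 
 * S3   S3  S0 
(> = start, * = accepting)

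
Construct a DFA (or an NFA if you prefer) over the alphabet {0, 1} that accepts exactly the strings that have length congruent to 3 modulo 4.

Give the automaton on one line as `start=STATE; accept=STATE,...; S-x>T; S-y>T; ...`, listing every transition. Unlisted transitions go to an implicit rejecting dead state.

start=s0; accept=s3; s0-0>s1; s0-1>s1; s1-0>s2; s1-1>s2; s2-0>s3; s2-1>s3; s3-0>s0; s3-1>s0

Count input length modulo 4: every symbol advances one step around the cycle s0 → s1 → s2 → s3 → s0. Accept at s3.
A 4-state machine:
        0   1  
>  s0   s1  s1 
   s1   s2  s2 
   s2   s3  s3 
 * s3   s0  s0 
(> = start, * = accepting)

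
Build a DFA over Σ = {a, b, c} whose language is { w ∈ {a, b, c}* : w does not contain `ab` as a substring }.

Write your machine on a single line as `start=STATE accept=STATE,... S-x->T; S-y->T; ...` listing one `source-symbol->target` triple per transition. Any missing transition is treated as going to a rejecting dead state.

This is the complement of 'contains `ab`'. Use the same substring-matching states — s0 through s2 holding how much of `ab` has just been matched — but flip the accepting set: everything except the trap s2 accepts.
A 3-state machine:
        a   b   c  
>* s0   s1  s0  s0 
 * s1   s1  s2  s0 
   s2   s2  s2  s2 
(> = start, * = accepting)

start=s0; accept=s0,s1; s0-a->s1; s0-b->s0; s0-c->s0; s1-a->s1; s1-b->s2; s1-c->s0; s2-a->s2; s2-b->s2; s2-c->s2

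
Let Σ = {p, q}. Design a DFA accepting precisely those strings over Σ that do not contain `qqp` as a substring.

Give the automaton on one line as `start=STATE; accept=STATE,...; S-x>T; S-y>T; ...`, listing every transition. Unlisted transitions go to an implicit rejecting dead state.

Track partial matches of the forbidden pattern `qqp`. State s3 is a dead state reached once `qqp` has occurred; every other state accepts. s0 means no part of `qqp` is currently matched.
        p   q  
>* s0   s0  s1 
 * s1   s0  s2 
 * s2   s3  s2 
   s3   s3  s3 
(> = start, * = accepting)

start=s0; accept=s0,s1,s2; s0-p>s0; s0-q>s1; s1-p>s0; s1-q>s2; s2-p>s3; s2-q>s2; s3-p>s3; s3-q>s3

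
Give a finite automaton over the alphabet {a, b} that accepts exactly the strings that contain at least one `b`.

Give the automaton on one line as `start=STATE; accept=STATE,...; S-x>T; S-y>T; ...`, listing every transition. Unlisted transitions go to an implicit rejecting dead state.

Only the number of `b`s matters, and only up to 2. Make a chain q0 → q1 → q2 advanced by each `b` (with q2 absorbing); every other symbol self-loops. The accepting set is {q1, q2}.
3 states suffice.
        a   b  
>  q0   q0  q1 
 * q1   q1  q2 
 * q2   q2  q2 
(> = start, * = accepting)

start=q0; accept=q1,q2; q0-a>q0; q0-b>q1; q1-a>q1; q1-b>q2; q2-a>q2; q2-b>q2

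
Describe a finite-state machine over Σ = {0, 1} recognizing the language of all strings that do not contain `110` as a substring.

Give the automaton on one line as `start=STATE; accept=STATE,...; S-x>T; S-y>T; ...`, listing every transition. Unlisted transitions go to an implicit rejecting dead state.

start=S0; accept=S0,S1,S2; S0-0>S0; S0-1>S1; S1-0>S0; S1-1>S2; S2-0>S3; S2-1>S2; S3-0>S3; S3-1>S3

This is the complement of 'contains `110`'. Use the same substring-matching states — S0 through S3 holding how much of `110` has just been matched — but flip the accepting set: everything except the trap S3 accepts.
With 4 states:
        0   1  
>* S0   S0  S1 
 * S1   S0  S2 
 * S2   S3  S2 
   S3   S3  S3 
(> = start, * = accepting)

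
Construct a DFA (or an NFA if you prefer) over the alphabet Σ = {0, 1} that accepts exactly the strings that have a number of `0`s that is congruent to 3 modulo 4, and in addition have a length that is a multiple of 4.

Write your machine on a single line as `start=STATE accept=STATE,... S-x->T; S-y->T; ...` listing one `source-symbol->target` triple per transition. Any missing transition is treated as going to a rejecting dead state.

Build one automaton per condition and run them in lockstep. The first has 4 states tracking the count of `0`s modulo 4; the second has 4 states tracking the input length modulo 4. A product state is a pair (one from each), accepting exactly when both do.
16 states suffice.
          0    1  
>  q0     q1   q2 
   q1     q3   q4 
   q2     q4   q5 
   q3     q6   q7 
   q4     q7   q8 
   q5     q8   q9 
   q6     q0  q10 
   q7    q10  q11 
   q8    q11  q12 
   q9    q12   q0 
 * q10    q2  q13 
   q11   q13  q14 
   q12   q14   q1 
   q13    q5  q15 
   q14   q15   q3 
   q15    q9   q6 
(> = start, * = accepting)

start=q0; accept=q10; q0-0->q1; q0-1->q2; q1-0->q3; q1-1->q4; q2-0->q4; q2-1->q5; q3-0->q6; q3-1->q7; q4-0->q7; q4-1->q8; q5-0->q8; q5-1->q9; q6-0->q0; q6-1->q10; q7-0->q10; q7-1->q11; q8-0->q11; q8-1->q12; q9-0->q12; q9-1->q0; q10-0->q2; q10-1->q13; q11-0->q13; q11-1->q14; q12-0->q14; q12-1->q1; q13-0->q5; q13-1->q15; q14-0->q15; q14-1->q3; q15-0->q9; q15-1->q6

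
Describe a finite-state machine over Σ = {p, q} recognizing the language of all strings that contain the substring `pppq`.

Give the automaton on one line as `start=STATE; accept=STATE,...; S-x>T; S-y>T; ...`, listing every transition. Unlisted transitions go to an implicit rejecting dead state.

Track how much of `pppq` has been matched so far: state A is no progress, E is the absorbing accept state reached once `pppq` has occurred. Intermediate states record partial matches; on a mismatch, fall back to the longest reusable overlap.
With 5 states:
       p  q 
>  A   B  A 
   B   C  A 
   C   D  A 
   D   D  E 
 * E   E  E 
(> = start, * = accepting)

start=A; accept=E; A-p>B; A-q>A; B-p>C; B-q>A; C-p>D; C-q>A; D-p>D; D-q>E; E-p>E; E-q>E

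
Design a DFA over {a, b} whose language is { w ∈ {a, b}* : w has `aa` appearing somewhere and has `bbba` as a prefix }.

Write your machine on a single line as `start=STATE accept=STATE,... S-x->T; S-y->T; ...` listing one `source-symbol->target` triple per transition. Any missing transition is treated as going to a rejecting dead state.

start=q0; accept=q8; q0-a->q1; q0-b->q2; q1-a->q3; q1-b->q4; q2-a->q1; q2-b->q5; q3-a->q3; q3-b->q3; q4-a->q1; q4-b->q4; q5-a->q1; q5-b->q6; q6-a->q7; q6-b->q4; q7-a->q8; q7-b->q9; q8-a->q8; q8-b->q8; q9-a->q7; q9-b->q9

Run two small machines in parallel and take their product. The first has 3 states tracking whether and how much of `aa` has been seen; the second has 6 states tracking whether the input so far still matches the prefix `bbba`. A product state is a pair (one from each), accepting exactly when both do.
10 states suffice.
        a   b  
>  q0   q1  q2 
   q1   q3  q4 
   q2   q1  q5 
   q3   q3  q3 
   q4   q1  q4 
   q5   q1  q6 
   q6   q7  q4 
   q7   q8  q9 
 * q8   q8  q8 
   q9   q7  q9 
(> = start, * = accepting)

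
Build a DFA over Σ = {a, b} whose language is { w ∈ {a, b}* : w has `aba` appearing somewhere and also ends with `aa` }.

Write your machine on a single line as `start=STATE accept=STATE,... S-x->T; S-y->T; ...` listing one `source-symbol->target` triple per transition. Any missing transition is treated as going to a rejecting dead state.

Handle the two conditions separately and then intersect. The first has 4 states tracking whether and how much of `aba` has been seen; the second has 3 states tracking how much of the suffix `aa` has currently been matched. A product state is a pair (one from each), accepting exactly when both do. After merging equivalent states the machine shrinks.
6 states suffice.
        a   b  
>  S0   S1  S0 
   S1   S1  S2 
   S2   S3  S0 
   S3   S4  S5 
 * S4   S4  S5 
   S5   S3  S5 
(> = start, * = accepting)

start=S0; accept=S4; S0-a->S1; S0-b->S0; S1-a->S1; S1-b->S2; S2-a->S3; S2-b->S0; S3-a->S4; S3-b->S5; S4-a->S4; S4-b->S5; S5-a->S3; S5-b->S5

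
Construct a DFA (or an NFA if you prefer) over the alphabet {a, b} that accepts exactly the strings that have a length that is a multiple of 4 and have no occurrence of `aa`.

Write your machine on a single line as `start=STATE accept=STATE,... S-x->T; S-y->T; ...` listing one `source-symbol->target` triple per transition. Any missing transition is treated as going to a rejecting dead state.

start=q0; accept=q0,q8; q0-a->q1; q0-b->q2; q1-a->q3; q1-b->q4; q2-a->q5; q2-b->q4; q3-a->q3; q3-b->q3; q4-a->q6; q4-b->q7; q5-a->q3; q5-b->q7; q6-a->q3; q6-b->q0; q7-a->q8; q7-b->q0; q8-a->q3; q8-b->q2

Handle the two conditions separately and then intersect. The first has 4 states tracking the input length modulo 4; the second has 3 states tracking partial matches of the forbidden pattern `aa`. A product state is a pair (one from each), accepting exactly when both do. Equivalent product states are then merged.
A 9-state machine:
        a   b  
>* q0   q1  q2 
   q1   q3  q4 
   q2   q5  q4 
   q3   q3  q3 
   q4   q6  q7 
   q5   q3  q7 
   q6   q3  q0 
   q7   q8  q0 
 * q8   q3  q2 
(> = start, * = accepting)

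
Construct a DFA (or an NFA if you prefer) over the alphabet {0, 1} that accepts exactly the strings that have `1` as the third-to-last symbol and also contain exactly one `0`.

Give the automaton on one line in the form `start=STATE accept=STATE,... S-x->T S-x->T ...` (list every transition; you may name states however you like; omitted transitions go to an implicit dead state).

start=q0 accept=q8,q9,q10 q0-0->q1 q0-1->q2 q1-0->q3 q1-1->q4 q2-0->q5 q2-1->q6 q3-0->q3 q3-1->q3 q4-0->q3 q4-1->q7 q5-0->q3 q5-1->q8 q6-0->q9 q6-1->q6 q7-0->q3 q7-1->q10 q8-0->q3 q8-1->q7 q9-0->q3 q9-1->q8 q10-0->q3 q10-1->q10

Run two small machines in parallel and take their product. The first has 15 states tracking the last 3 symbols read; the second has 3 states tracking the count of `0`s, saturating at 2. A product state is a pair (one from each), accepting exactly when both do. Equivalent product states are then merged.
With 11 states:
          0    1  
>  q0     q1   q2 
   q1     q3   q4 
   q2     q5   q6 
   q3     q3   q3 
   q4     q3   q7 
   q5     q3   q8 
   q6     q9   q6 
   q7     q3  q10 
 * q8     q3   q7 
 * q9     q3   q8 
 * q10    q3  q10 
(> = start, * = accepting)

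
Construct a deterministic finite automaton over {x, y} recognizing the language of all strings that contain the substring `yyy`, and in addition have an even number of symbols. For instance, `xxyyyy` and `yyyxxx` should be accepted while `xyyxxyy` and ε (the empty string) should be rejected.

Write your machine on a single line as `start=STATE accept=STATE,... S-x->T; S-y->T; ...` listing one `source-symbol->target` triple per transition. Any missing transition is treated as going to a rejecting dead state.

start=s0; accept=s7; s0-x->s1; s0-y->s2; s1-x->s0; s1-y->s3; s2-x->s0; s2-y->s4; s3-x->s1; s3-y->s5; s4-x->s1; s4-y->s6; s5-x->s0; s5-y->s7; s6-x->s7; s6-y->s7; s7-x->s6; s7-y->s6

Run two small machines in parallel and take their product. One (4 states) tracks whether and how much of `yyy` has been seen; the other (2 states) tracks the input length modulo 2. Each combined state is a pair, one component from each; accept when both components accept.
With 8 states:
        x   y  
>  s0   s1  s2 
   s1   s0  s3 
   s2   s0  s4 
   s3   s1  s5 
   s4   s1  s6 
   s5   s0  s7 
   s6   s7  s7 
 * s7   s6  s6 
(> = start, * = accepting)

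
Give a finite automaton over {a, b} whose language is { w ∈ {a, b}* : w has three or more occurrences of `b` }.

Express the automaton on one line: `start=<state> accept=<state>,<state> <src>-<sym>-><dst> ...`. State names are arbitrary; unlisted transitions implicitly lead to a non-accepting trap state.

start=q0 accept=q3,q4 q0-a->q0 q0-b->q1 q1-a->q1 q1-b->q2 q2-a->q2 q2-b->q3 q3-a->q3 q3-b->q4 q4-a->q4 q4-b->q4

Count `b`s, saturating at 4: states q0 through q3 mean 0 through 3 `b`s seen; q4 means more than 3. Each `b` increments (capped at q4); other symbols loop. Accept from {q3, q4}.
5 states suffice.
        a   b  
>  q0   q0  q1 
   q1   q1  q2 
   q2   q2  q3 
 * q3   q3  q4 
 * q4   q4  q4 
(> = start, * = accepting)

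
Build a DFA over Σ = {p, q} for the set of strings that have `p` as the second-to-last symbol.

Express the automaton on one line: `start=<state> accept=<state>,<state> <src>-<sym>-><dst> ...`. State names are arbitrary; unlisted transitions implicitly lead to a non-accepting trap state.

A DFA must remember the last 2 symbols (since which symbol is second-to-last isn't known until the input ends). Use one state per possible window of the last ≤2 symbols; accept from those whose window starts with `p`.
With 7 states:
        p   q  
>  s0   s1  s2 
   s1   s3  s4 
   s2   s5  s6 
 * s3   s3  s4 
 * s4   s5  s6 
   s5   s3  s4 
   s6   s5  s6 
(> = start, * = accepting)

start=s0 accept=s3,s4 s0-p->s1 s0-q->s2 s1-p->s3 s1-q->s4 s2-p->s5 s2-q->s6 s3-p->s3 s3-q->s4 s4-p->s5 s4-q->s6 s5-p->s3 s5-q->s4 s6-p->s5 s6-q->s6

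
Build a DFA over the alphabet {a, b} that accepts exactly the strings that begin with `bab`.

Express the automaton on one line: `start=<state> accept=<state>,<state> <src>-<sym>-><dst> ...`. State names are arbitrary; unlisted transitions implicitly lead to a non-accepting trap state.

start=s0 accept=s3 s0-a->s4 s0-b->s1 s1-a->s2 s1-b->s4 s2-a->s4 s2-b->s3 s3-a->s3 s3-b->s3 s4-a->s4 s4-b->s4

Walk along `bab` while the input agrees: from s0 take `b` to s1, and so on. Any deviation drops to the rejecting sink s4. Once s3 is reached the prefix is confirmed and every continuation is accepted.
5 states suffice.
        a   b  
>  s0   s4  s1 
   s1   s2  s4 
   s2   s4  s3 
 * s3   s3  s3 
   s4   s4  s4 
(> = start, * = accepting)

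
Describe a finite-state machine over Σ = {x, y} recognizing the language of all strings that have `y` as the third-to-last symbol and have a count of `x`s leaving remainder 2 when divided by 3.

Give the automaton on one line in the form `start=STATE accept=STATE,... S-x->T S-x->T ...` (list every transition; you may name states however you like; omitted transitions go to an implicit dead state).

Build one automaton per condition and run them in lockstep. The first has 15 states tracking the last 3 symbols read; the second has 3 states tracking the count of `x`s modulo 3. A product state is a pair (one from each), accepting exactly when both do. Minimizing collapses redundant product states.
A 14-state machine:
          x    y  
>  q0     q1   q2 
   q1     q3   q4 
   q2     q5   q2 
   q3     q0   q6 
   q4     q7   q8 
   q5     q9   q4 
   q6     q0  q10 
   q7     q0  q11 
   q8    q12   q8 
 * q9     q0   q6 
   q10    q0  q13 
 * q11    q0  q10 
 * q12    q0  q11 
 * q13    q0  q13 
(> = start, * = accepting)

start=q0 accept=q9,q11,q12,q13 q0-x->q1 q0-y->q2 q1-x->q3 q1-y->q4 q2-x->q5 q2-y->q2 q3-x->q0 q3-y->q6 q4-x->q7 q4-y->q8 q5-x->q9 q5-y->q4 q6-x->q0 q6-y->q10 q7-x->q0 q7-y->q11 q8-x->q12 q8-y->q8 q9-x->q0 q9-y->q6 q10-x->q0 q10-y->q13 q11-x->q0 q11-y->q10 q12-x->q0 q12-y->q11 q13-x->q0 q13-y->q13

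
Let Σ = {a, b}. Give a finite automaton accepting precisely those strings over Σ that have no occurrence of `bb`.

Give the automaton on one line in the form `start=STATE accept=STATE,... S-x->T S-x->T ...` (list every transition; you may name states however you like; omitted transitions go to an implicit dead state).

start=q0 accept=q0,q1 q0-a->q0 q0-b->q1 q1-a->q0 q1-b->q2 q2-a->q2 q2-b->q2

This is the complement of 'contains `bb`'. Use the same substring-matching states — q0 through q2 holding how much of `bb` has just been matched — but flip the accepting set: everything except the trap q2 accepts.
        a   b  
>* q0   q0  q1 
 * q1   q0  q2 
   q2   q2  q2 
(> = start, * = accepting)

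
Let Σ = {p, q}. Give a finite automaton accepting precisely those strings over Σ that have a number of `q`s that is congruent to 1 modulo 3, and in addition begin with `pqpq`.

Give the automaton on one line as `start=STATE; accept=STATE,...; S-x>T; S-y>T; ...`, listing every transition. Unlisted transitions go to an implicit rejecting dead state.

Run two small machines in parallel and take their product. One (3 states) tracks the count of `q`s modulo 3; the other (6 states) tracks whether the input so far still matches the prefix `pqpq`. Each combined state is a pair, one component from each; accept when both components accept.
       p  q 
>  A   B  C 
   B   D  E 
   C   C  F 
   D   D  C 
   E   G  F 
   F   F  D 
   G   C  H 
   H   H  I 
   I   I  J 
 * J   J  H 
(> = start, * = accepting)

start=A; accept=J; A-p>B; A-q>C; B-p>D; B-q>E; C-p>C; C-q>F; D-p>D; D-q>C; E-p>G; E-q>F; F-p>F; F-q>D; G-p>C; G-q>H; H-p>H; H-q>I; I-p>I; I-q>J; J-p>J; J-q>H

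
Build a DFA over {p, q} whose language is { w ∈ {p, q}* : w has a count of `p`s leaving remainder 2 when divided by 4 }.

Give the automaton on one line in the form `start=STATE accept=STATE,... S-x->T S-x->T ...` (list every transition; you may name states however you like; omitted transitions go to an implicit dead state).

Keep the running count of `p`s modulo 4: each `p` advances along the cycle S0 → S1 → S2 → S3 → S0 while other symbols loop. Accept at S2.
4 states suffice.
        p   q  
>  S0   S1  S0 
   S1   S2  S1 
 * S2   S3  S2 
   S3   S0  S3 
(> = start, * = accepting)

start=S0 accept=S2 S0-p->S1 S0-q->S0 S1-p->S2 S1-q->S1 S2-p->S3 S2-q->S2 S3-p->S0 S3-q->S3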